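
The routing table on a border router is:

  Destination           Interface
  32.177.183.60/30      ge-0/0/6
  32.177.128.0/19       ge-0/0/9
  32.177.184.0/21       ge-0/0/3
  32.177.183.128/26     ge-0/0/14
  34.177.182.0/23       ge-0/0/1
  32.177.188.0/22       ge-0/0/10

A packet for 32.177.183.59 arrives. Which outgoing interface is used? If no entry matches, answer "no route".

No entry's prefix contains 32.177.183.59; there is no default route.

no route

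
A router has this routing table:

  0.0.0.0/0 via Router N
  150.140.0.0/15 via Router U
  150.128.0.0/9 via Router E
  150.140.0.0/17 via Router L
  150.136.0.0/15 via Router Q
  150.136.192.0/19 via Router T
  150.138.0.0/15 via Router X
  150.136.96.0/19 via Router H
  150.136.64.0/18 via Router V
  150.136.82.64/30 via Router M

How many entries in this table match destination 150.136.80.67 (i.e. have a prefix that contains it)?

4

Prefixes containing 150.136.80.67:
  0.0.0.0/0 (default, matches everything)
  150.128.0.0/9 (150.128.0.0 - 150.255.255.255)
  150.136.0.0/15 (150.136.0.0 - 150.137.255.255)
  150.136.64.0/18 (150.136.64.0 - 150.136.127.255)
Total matching entries: 4.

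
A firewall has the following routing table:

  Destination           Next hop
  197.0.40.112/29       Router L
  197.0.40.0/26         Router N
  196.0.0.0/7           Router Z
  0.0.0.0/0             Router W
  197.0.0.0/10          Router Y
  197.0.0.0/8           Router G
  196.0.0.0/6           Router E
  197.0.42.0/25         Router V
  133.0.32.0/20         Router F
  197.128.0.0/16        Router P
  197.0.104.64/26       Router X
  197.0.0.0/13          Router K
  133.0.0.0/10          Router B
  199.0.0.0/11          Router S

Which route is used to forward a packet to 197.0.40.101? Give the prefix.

197.0.0.0/13

Entries matching 197.0.40.101:
  0.0.0.0/0 (default, matches everything)
  196.0.0.0/6 (196.0.0.0 - 199.255.255.255)
  196.0.0.0/7 (196.0.0.0 - 197.255.255.255)
  197.0.0.0/8 (197.0.0.0 - 197.255.255.255)
  197.0.0.0/10 (197.0.0.0 - 197.63.255.255)
  197.0.0.0/13 (197.0.0.0 - 197.7.255.255)
Most specific is 197.0.0.0/13.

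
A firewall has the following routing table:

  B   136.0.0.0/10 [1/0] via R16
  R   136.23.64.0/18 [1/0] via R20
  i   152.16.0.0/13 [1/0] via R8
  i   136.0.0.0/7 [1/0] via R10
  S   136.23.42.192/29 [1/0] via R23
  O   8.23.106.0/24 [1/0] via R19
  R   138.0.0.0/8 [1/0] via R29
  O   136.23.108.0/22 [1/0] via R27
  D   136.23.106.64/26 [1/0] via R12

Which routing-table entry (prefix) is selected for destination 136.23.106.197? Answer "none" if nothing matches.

Entries matching 136.23.106.197:
  136.0.0.0/7 (136.0.0.0 - 137.255.255.255)
  136.0.0.0/10 (136.0.0.0 - 136.63.255.255)
  136.23.64.0/18 (136.23.64.0 - 136.23.127.255)
Most specific is 136.23.64.0/18.

136.23.64.0/18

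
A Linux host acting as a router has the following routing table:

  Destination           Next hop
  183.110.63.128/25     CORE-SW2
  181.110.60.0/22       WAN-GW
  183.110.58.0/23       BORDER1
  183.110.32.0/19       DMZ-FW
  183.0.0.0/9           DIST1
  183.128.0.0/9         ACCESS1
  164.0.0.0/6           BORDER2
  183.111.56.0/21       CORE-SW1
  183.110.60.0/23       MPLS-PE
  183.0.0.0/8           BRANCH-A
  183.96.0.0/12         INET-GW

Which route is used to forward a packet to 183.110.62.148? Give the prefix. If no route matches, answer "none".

Entries matching 183.110.62.148:
  183.0.0.0/8 (183.0.0.0 - 183.255.255.255)
  183.0.0.0/9 (183.0.0.0 - 183.127.255.255)
  183.96.0.0/12 (183.96.0.0 - 183.111.255.255)
  183.110.32.0/19 (183.110.32.0 - 183.110.63.255)
Most specific is 183.110.32.0/19.

183.110.32.0/19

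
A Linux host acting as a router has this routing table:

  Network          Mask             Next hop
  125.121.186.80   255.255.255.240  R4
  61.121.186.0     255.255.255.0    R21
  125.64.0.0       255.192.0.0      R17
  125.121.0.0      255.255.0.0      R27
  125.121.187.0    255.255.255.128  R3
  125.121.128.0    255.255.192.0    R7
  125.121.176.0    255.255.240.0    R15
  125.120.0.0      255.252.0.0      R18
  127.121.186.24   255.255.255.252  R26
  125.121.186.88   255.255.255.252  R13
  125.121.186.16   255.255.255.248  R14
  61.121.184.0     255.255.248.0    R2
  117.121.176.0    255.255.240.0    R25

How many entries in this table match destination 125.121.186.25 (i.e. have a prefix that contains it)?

5

Prefixes containing 125.121.186.25:
  125.64.0.0/10 (125.64.0.0 - 125.127.255.255)
  125.120.0.0/14 (125.120.0.0 - 125.123.255.255)
  125.121.0.0/16 (125.121.0.0 - 125.121.255.255)
  125.121.128.0/18 (125.121.128.0 - 125.121.191.255)
  125.121.176.0/20 (125.121.176.0 - 125.121.191.255)
Total matching entries: 5.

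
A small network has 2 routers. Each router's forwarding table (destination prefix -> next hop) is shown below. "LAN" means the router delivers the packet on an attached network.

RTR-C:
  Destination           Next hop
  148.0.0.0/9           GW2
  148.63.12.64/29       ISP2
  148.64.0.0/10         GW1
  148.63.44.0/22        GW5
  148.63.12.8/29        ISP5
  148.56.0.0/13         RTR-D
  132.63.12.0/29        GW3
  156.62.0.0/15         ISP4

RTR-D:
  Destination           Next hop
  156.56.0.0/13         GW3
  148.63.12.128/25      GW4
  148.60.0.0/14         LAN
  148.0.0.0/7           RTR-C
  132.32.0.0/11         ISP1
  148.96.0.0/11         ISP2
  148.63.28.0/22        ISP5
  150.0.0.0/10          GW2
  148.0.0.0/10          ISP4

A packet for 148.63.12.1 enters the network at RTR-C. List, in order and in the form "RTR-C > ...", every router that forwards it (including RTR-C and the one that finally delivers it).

RTR-C > RTR-D

At RTR-C: longest match for 148.63.12.1 is 148.56.0.0/13 -> RTR-D
At RTR-D: longest match for 148.63.12.1 is 148.60.0.0/14 -> LAN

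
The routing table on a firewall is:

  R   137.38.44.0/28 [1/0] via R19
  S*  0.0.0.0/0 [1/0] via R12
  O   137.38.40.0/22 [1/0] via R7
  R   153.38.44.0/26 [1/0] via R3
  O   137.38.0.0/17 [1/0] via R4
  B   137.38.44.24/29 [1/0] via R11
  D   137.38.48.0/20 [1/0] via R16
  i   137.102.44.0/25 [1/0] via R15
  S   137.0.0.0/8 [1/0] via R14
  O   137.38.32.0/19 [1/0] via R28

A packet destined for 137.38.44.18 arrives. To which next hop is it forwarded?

Routes whose prefix contains 137.38.44.18:
  0.0.0.0/0 (default, matches everything) -> R12
  137.0.0.0/8 (137.0.0.0 - 137.255.255.255) -> R14
  137.38.0.0/17 (137.38.0.0 - 137.38.127.255) -> R4
  137.38.32.0/19 (137.38.32.0 - 137.38.63.255) -> R28
More-specific entries that do NOT match:
  137.38.44.24/29 (137.38.44.24 - 137.38.44.31) does not contain 137.38.44.18
  137.38.44.0/28 (137.38.44.0 - 137.38.44.15) does not contain 137.38.44.18
  153.38.44.0/26 (153.38.44.0 - 153.38.44.63) does not contain 137.38.44.18
  137.102.44.0/25 (137.102.44.0 - 137.102.44.127) does not contain 137.38.44.18
  137.38.40.0/22 (137.38.40.0 - 137.38.43.255) does not contain 137.38.44.18
  137.38.48.0/20 (137.38.48.0 - 137.38.63.255) does not contain 137.38.44.18
Longest matching prefix is /19 -> next hop R28.

R28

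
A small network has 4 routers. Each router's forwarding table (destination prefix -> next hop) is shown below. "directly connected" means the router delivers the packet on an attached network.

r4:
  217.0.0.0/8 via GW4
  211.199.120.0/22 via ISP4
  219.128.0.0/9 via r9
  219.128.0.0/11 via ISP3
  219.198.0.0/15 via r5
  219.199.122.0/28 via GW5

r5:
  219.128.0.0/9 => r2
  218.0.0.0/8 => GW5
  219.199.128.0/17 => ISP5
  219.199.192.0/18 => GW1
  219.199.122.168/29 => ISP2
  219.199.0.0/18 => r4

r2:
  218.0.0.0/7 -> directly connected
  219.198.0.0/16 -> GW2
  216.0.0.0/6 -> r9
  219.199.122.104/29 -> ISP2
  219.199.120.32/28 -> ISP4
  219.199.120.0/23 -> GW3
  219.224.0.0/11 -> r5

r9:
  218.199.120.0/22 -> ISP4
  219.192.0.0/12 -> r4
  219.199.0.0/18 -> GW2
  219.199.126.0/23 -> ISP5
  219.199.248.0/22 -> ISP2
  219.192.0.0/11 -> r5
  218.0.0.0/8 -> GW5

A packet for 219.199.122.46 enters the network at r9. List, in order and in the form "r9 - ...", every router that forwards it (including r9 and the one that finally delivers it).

r9 - r4 - r5 - r2

At r9: longest match for 219.199.122.46 is 219.192.0.0/12 -> r4
At r4: longest match for 219.199.122.46 is 219.198.0.0/15 -> r5
At r5: longest match for 219.199.122.46 is 219.128.0.0/9 -> r2
At r2: longest match for 219.199.122.46 is 218.0.0.0/7 -> directly connected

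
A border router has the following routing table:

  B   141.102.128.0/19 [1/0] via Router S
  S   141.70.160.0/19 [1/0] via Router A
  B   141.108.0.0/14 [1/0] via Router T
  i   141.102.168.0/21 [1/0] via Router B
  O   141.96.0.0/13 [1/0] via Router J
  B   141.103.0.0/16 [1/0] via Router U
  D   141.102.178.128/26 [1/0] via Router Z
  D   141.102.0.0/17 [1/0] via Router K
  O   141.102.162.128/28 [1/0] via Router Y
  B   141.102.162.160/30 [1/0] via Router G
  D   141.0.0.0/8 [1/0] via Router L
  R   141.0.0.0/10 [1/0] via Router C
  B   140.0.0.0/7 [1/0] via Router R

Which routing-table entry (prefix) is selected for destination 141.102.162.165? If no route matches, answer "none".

141.96.0.0/13

Entries matching 141.102.162.165:
  140.0.0.0/7 (140.0.0.0 - 141.255.255.255)
  141.0.0.0/8 (141.0.0.0 - 141.255.255.255)
  141.96.0.0/13 (141.96.0.0 - 141.103.255.255)
Most specific is 141.96.0.0/13.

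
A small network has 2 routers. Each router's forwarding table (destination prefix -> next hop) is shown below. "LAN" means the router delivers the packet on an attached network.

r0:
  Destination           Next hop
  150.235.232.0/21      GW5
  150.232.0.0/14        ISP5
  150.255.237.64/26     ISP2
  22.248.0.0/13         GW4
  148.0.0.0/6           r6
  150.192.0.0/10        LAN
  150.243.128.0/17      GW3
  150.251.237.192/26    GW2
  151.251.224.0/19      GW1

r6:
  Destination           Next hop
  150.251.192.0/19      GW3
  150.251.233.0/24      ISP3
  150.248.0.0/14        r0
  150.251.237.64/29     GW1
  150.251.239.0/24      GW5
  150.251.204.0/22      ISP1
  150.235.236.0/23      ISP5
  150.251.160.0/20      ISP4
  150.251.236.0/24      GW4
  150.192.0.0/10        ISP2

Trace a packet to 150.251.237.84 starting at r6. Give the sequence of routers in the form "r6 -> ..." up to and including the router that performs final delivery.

At r6: longest match for 150.251.237.84 is 150.248.0.0/14 -> r0
At r0: longest match for 150.251.237.84 is 150.192.0.0/10 -> LAN

r6 -> r0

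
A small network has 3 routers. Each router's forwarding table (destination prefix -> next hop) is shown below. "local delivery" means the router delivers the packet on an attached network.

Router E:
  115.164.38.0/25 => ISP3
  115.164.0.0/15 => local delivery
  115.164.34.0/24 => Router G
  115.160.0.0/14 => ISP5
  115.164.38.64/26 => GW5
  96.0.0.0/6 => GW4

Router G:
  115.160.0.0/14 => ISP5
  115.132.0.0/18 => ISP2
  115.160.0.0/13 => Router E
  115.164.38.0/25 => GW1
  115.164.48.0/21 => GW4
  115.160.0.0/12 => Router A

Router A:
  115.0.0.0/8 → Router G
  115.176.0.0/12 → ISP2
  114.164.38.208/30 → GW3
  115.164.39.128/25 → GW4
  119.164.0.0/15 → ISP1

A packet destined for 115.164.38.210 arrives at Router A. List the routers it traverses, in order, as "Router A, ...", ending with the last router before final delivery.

Router A, Router G, Router E

At Router A: longest match for 115.164.38.210 is 115.0.0.0/8 -> Router G
At Router G: longest match for 115.164.38.210 is 115.160.0.0/13 -> Router E
At Router E: longest match for 115.164.38.210 is 115.164.0.0/15 -> local delivery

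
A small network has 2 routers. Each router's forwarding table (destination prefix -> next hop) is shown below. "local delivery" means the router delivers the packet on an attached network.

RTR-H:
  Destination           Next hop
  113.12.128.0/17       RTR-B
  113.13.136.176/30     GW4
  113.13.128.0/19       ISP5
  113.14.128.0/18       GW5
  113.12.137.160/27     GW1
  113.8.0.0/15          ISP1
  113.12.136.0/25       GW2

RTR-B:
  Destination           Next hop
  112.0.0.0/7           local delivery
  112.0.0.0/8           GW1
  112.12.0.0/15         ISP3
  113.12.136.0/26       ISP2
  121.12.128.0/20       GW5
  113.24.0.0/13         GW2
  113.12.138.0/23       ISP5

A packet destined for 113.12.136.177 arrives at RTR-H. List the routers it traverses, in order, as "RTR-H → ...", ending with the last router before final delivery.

RTR-H → RTR-B

At RTR-H: longest match for 113.12.136.177 is 113.12.128.0/17 -> RTR-B
At RTR-B: longest match for 113.12.136.177 is 112.0.0.0/7 -> local delivery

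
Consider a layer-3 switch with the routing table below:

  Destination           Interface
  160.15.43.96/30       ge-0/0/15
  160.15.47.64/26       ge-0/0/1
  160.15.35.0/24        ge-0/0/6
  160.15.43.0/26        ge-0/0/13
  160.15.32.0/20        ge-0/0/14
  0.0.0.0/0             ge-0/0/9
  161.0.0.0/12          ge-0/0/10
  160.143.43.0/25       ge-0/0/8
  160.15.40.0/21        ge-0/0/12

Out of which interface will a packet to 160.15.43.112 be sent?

Routes whose prefix contains 160.15.43.112:
  0.0.0.0/0 (default, matches everything) -> ge-0/0/9
  160.15.32.0/20 (160.15.32.0 - 160.15.47.255) -> ge-0/0/14
  160.15.40.0/21 (160.15.40.0 - 160.15.47.255) -> ge-0/0/12
More-specific entries that do NOT match:
  160.15.43.96/30 (160.15.43.96 - 160.15.43.99) does not contain 160.15.43.112
  160.15.47.64/26 (160.15.47.64 - 160.15.47.127) does not contain 160.15.43.112
  160.15.43.0/26 (160.15.43.0 - 160.15.43.63) does not contain 160.15.43.112
  160.143.43.0/25 (160.143.43.0 - 160.143.43.127) does not contain 160.15.43.112
  160.15.35.0/24 (160.15.35.0 - 160.15.35.255) does not contain 160.15.43.112
Longest matching prefix is /21 -> interface ge-0/0/12.

ge-0/0/12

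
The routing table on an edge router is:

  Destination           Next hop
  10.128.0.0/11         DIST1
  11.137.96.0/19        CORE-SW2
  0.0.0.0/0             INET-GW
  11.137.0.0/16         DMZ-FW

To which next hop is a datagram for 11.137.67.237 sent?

Routes whose prefix contains 11.137.67.237:
  0.0.0.0/0 (default, matches everything) -> INET-GW
  11.137.0.0/16 (11.137.0.0 - 11.137.255.255) -> DMZ-FW
More-specific entries that do NOT match:
  11.137.96.0/19 (11.137.96.0 - 11.137.127.255) does not contain 11.137.67.237
Longest matching prefix is /16 -> next hop DMZ-FW.

DMZ-FW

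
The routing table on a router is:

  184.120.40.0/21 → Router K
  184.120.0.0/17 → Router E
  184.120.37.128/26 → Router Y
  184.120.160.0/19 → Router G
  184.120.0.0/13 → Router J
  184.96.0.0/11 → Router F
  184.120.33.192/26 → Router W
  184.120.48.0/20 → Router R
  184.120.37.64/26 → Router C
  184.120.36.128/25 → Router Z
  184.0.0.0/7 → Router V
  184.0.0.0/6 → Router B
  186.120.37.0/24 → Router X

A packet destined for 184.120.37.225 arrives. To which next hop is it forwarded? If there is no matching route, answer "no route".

Routes whose prefix contains 184.120.37.225:
  184.0.0.0/6 (184.0.0.0 - 187.255.255.255) -> Router B
  184.0.0.0/7 (184.0.0.0 - 185.255.255.255) -> Router V
  184.96.0.0/11 (184.96.0.0 - 184.127.255.255) -> Router F
  184.120.0.0/13 (184.120.0.0 - 184.127.255.255) -> Router J
  184.120.0.0/17 (184.120.0.0 - 184.120.127.255) -> Router E
More-specific entries that do NOT match:
  184.120.37.128/26 (184.120.37.128 - 184.120.37.191) does not contain 184.120.37.225
  184.120.33.192/26 (184.120.33.192 - 184.120.33.255) does not contain 184.120.37.225
  184.120.37.64/26 (184.120.37.64 - 184.120.37.127) does not contain 184.120.37.225
  184.120.36.128/25 (184.120.36.128 - 184.120.36.255) does not contain 184.120.37.225
  186.120.37.0/24 (186.120.37.0 - 186.120.37.255) does not contain 184.120.37.225
  184.120.40.0/21 (184.120.40.0 - 184.120.47.255) does not contain 184.120.37.225
  184.120.48.0/20 (184.120.48.0 - 184.120.63.255) does not contain 184.120.37.225
  184.120.160.0/19 (184.120.160.0 - 184.120.191.255) does not contain 184.120.37.225
Longest matching prefix is /17 -> next hop Router E.

Router E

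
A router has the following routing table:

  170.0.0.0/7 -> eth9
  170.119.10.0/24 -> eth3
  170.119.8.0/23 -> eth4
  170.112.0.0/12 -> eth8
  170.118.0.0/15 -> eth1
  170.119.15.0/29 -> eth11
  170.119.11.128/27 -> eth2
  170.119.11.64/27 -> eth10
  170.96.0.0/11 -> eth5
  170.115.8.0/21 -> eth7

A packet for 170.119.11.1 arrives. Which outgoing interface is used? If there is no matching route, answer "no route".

Routes whose prefix contains 170.119.11.1:
  170.0.0.0/7 (170.0.0.0 - 171.255.255.255) -> eth9
  170.96.0.0/11 (170.96.0.0 - 170.127.255.255) -> eth5
  170.112.0.0/12 (170.112.0.0 - 170.127.255.255) -> eth8
  170.118.0.0/15 (170.118.0.0 - 170.119.255.255) -> eth1
More-specific entries that do NOT match:
  170.119.15.0/29 (170.119.15.0 - 170.119.15.7) does not contain 170.119.11.1
  170.119.11.128/27 (170.119.11.128 - 170.119.11.159) does not contain 170.119.11.1
  170.119.11.64/27 (170.119.11.64 - 170.119.11.95) does not contain 170.119.11.1
  170.119.10.0/24 (170.119.10.0 - 170.119.10.255) does not contain 170.119.11.1
  170.119.8.0/23 (170.119.8.0 - 170.119.9.255) does not contain 170.119.11.1
  170.115.8.0/21 (170.115.8.0 - 170.115.15.255) does not contain 170.119.11.1
Longest matching prefix is /15 -> interface eth1.

eth1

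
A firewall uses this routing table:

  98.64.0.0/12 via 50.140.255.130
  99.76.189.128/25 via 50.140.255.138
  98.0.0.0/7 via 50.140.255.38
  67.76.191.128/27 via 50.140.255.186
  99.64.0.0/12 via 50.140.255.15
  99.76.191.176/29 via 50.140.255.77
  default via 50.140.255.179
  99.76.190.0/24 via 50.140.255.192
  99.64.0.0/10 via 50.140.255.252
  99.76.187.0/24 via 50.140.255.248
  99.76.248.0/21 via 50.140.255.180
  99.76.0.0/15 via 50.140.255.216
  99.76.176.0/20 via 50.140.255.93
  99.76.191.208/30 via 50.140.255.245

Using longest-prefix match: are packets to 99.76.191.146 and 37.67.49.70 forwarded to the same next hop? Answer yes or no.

99.76.191.146: longest match 99.76.176.0/20 -> 50.140.255.93
37.67.49.70: longest match 0.0.0.0/0 -> 50.140.255.179

no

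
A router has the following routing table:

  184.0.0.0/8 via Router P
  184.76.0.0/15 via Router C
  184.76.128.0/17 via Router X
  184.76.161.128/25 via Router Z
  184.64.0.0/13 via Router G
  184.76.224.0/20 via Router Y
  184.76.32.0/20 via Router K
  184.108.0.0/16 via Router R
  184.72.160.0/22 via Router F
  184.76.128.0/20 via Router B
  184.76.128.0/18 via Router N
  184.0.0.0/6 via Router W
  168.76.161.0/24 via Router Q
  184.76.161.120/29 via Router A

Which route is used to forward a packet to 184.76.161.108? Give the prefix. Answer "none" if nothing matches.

184.76.128.0/18

Entries matching 184.76.161.108:
  184.0.0.0/6 (184.0.0.0 - 187.255.255.255)
  184.0.0.0/8 (184.0.0.0 - 184.255.255.255)
  184.76.0.0/15 (184.76.0.0 - 184.77.255.255)
  184.76.128.0/17 (184.76.128.0 - 184.76.255.255)
  184.76.128.0/18 (184.76.128.0 - 184.76.191.255)
Most specific is 184.76.128.0/18.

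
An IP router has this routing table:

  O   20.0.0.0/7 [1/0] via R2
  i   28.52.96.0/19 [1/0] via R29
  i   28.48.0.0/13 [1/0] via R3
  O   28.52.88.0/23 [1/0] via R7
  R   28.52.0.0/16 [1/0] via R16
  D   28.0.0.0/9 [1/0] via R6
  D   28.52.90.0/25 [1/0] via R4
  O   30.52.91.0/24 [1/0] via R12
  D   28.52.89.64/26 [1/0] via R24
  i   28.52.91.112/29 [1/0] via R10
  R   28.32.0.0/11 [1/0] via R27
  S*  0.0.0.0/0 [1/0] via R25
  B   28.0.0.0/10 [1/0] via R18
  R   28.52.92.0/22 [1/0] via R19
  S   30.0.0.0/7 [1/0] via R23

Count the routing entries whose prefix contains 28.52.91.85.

Prefixes containing 28.52.91.85:
  0.0.0.0/0 (default, matches everything)
  28.0.0.0/9 (28.0.0.0 - 28.127.255.255)
  28.0.0.0/10 (28.0.0.0 - 28.63.255.255)
  28.32.0.0/11 (28.32.0.0 - 28.63.255.255)
  28.48.0.0/13 (28.48.0.0 - 28.55.255.255)
  28.52.0.0/16 (28.52.0.0 - 28.52.255.255)
Total matching entries: 6.

6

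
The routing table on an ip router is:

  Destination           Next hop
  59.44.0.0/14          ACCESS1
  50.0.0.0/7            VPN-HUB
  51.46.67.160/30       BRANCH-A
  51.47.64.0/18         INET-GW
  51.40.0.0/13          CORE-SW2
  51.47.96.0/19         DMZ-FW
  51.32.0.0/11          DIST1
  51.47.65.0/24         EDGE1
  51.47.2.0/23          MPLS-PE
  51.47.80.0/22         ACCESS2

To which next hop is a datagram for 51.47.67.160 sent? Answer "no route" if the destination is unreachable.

Routes whose prefix contains 51.47.67.160:
  50.0.0.0/7 (50.0.0.0 - 51.255.255.255) -> VPN-HUB
  51.32.0.0/11 (51.32.0.0 - 51.63.255.255) -> DIST1
  51.40.0.0/13 (51.40.0.0 - 51.47.255.255) -> CORE-SW2
  51.47.64.0/18 (51.47.64.0 - 51.47.127.255) -> INET-GW
More-specific entries that do NOT match:
  51.46.67.160/30 (51.46.67.160 - 51.46.67.163) does not contain 51.47.67.160
  51.47.65.0/24 (51.47.65.0 - 51.47.65.255) does not contain 51.47.67.160
  51.47.2.0/23 (51.47.2.0 - 51.47.3.255) does not contain 51.47.67.160
  51.47.80.0/22 (51.47.80.0 - 51.47.83.255) does not contain 51.47.67.160
  51.47.96.0/19 (51.47.96.0 - 51.47.127.255) does not contain 51.47.67.160
Longest matching prefix is /18 -> next hop INET-GW.

INET-GW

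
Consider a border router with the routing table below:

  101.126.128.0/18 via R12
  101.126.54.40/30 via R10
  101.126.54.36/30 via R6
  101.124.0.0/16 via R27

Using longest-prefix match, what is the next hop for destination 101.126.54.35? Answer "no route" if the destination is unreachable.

no route

No entry's prefix contains 101.126.54.35; there is no default route.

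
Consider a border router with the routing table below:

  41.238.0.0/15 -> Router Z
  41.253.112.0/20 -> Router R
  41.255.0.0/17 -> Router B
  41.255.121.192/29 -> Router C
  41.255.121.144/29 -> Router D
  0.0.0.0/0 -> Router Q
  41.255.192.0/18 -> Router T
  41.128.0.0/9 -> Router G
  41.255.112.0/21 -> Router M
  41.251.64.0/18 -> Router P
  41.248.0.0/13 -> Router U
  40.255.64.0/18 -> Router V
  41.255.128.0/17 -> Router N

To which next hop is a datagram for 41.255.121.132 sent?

Router B

Routes whose prefix contains 41.255.121.132:
  0.0.0.0/0 (default, matches everything) -> Router Q
  41.128.0.0/9 (41.128.0.0 - 41.255.255.255) -> Router G
  41.248.0.0/13 (41.248.0.0 - 41.255.255.255) -> Router U
  41.255.0.0/17 (41.255.0.0 - 41.255.127.255) -> Router B
More-specific entries that do NOT match:
  41.255.121.192/29 (41.255.121.192 - 41.255.121.199) does not contain 41.255.121.132
  41.255.121.144/29 (41.255.121.144 - 41.255.121.151) does not contain 41.255.121.132
  41.255.112.0/21 (41.255.112.0 - 41.255.119.255) does not contain 41.255.121.132
  41.253.112.0/20 (41.253.112.0 - 41.253.127.255) does not contain 41.255.121.132
  41.255.192.0/18 (41.255.192.0 - 41.255.255.255) does not contain 41.255.121.132
  41.251.64.0/18 (41.251.64.0 - 41.251.127.255) does not contain 41.255.121.132
  40.255.64.0/18 (40.255.64.0 - 40.255.127.255) does not contain 41.255.121.132
Longest matching prefix is /17 -> next hop Router B.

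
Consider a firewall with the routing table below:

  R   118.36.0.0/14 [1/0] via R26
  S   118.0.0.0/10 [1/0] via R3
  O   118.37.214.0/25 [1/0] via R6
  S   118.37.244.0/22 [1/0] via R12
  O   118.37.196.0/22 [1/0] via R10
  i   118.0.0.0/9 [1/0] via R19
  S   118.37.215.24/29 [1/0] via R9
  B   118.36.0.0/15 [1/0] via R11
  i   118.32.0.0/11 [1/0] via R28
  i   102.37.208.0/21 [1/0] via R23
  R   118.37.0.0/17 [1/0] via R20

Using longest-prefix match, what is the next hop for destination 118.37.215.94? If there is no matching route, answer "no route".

Routes whose prefix contains 118.37.215.94:
  118.0.0.0/9 (118.0.0.0 - 118.127.255.255) -> R19
  118.0.0.0/10 (118.0.0.0 - 118.63.255.255) -> R3
  118.32.0.0/11 (118.32.0.0 - 118.63.255.255) -> R28
  118.36.0.0/14 (118.36.0.0 - 118.39.255.255) -> R26
  118.36.0.0/15 (118.36.0.0 - 118.37.255.255) -> R11
More-specific entries that do NOT match:
  118.37.215.24/29 (118.37.215.24 - 118.37.215.31) does not contain 118.37.215.94
  118.37.214.0/25 (118.37.214.0 - 118.37.214.127) does not contain 118.37.215.94
  118.37.244.0/22 (118.37.244.0 - 118.37.247.255) does not contain 118.37.215.94
  118.37.196.0/22 (118.37.196.0 - 118.37.199.255) does not contain 118.37.215.94
  102.37.208.0/21 (102.37.208.0 - 102.37.215.255) does not contain 118.37.215.94
  118.37.0.0/17 (118.37.0.0 - 118.37.127.255) does not contain 118.37.215.94
Longest matching prefix is /15 -> next hop R11.

R11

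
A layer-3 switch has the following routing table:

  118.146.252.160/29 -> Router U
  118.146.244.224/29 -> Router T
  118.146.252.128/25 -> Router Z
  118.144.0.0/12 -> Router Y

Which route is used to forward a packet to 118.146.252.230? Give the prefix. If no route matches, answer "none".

Entries matching 118.146.252.230:
  118.144.0.0/12 (118.144.0.0 - 118.159.255.255)
  118.146.252.128/25 (118.146.252.128 - 118.146.252.255)
Most specific is 118.146.252.128/25.

118.146.252.128/25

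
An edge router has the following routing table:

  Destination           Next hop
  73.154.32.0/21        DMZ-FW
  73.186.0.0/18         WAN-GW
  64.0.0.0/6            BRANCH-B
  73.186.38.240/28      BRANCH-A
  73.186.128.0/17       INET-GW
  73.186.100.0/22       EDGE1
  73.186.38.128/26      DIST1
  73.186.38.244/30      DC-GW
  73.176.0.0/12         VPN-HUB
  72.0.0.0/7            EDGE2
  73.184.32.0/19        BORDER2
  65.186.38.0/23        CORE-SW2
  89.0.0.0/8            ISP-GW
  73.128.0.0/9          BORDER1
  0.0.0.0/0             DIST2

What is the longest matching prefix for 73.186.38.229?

Entries matching 73.186.38.229:
  0.0.0.0/0 (default, matches everything)
  72.0.0.0/7 (72.0.0.0 - 73.255.255.255)
  73.128.0.0/9 (73.128.0.0 - 73.255.255.255)
  73.176.0.0/12 (73.176.0.0 - 73.191.255.255)
  73.186.0.0/18 (73.186.0.0 - 73.186.63.255)
Most specific is 73.186.0.0/18.

73.186.0.0/18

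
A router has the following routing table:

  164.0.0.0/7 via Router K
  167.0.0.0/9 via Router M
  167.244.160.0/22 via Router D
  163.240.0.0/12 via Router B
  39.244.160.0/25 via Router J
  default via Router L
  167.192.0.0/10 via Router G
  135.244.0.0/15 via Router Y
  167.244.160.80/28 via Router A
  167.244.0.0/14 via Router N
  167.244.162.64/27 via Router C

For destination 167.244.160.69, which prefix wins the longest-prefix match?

Entries matching 167.244.160.69:
  0.0.0.0/0 (default, matches everything)
  167.192.0.0/10 (167.192.0.0 - 167.255.255.255)
  167.244.0.0/14 (167.244.0.0 - 167.247.255.255)
  167.244.160.0/22 (167.244.160.0 - 167.244.163.255)
Most specific is 167.244.160.0/22.

167.244.160.0/22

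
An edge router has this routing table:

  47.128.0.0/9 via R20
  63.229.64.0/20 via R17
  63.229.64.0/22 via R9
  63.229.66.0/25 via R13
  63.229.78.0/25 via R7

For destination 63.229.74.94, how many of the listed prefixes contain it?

Prefixes containing 63.229.74.94:
  63.229.64.0/20 (63.229.64.0 - 63.229.79.255)
Total matching entries: 1.

1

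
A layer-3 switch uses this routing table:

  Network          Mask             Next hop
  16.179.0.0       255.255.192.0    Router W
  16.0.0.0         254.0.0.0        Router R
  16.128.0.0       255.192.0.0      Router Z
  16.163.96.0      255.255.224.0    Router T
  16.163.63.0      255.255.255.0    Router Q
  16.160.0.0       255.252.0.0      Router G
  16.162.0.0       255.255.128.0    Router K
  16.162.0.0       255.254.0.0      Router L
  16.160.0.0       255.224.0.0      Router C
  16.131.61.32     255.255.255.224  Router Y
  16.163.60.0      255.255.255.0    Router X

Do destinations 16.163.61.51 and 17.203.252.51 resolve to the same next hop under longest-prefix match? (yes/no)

16.163.61.51: longest match 16.162.0.0/15 -> Router L
17.203.252.51: longest match 16.0.0.0/7 -> Router R

no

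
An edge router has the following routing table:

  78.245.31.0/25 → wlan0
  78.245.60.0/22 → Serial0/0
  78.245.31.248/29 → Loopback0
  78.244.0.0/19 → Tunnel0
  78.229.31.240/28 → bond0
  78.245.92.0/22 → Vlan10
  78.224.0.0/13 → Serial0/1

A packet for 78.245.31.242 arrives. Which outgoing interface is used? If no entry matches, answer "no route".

No entry's prefix contains 78.245.31.242; there is no default route.

no route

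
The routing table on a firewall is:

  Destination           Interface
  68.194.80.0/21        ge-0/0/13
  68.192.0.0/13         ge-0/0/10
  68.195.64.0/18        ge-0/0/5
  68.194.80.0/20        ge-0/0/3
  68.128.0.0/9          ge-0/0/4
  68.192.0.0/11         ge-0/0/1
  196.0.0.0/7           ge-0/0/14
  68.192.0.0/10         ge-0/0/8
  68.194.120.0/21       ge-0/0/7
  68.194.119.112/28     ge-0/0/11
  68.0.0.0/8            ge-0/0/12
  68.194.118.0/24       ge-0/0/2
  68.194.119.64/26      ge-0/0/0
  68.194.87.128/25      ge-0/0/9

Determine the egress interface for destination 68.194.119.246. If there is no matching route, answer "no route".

ge-0/0/10

Routes whose prefix contains 68.194.119.246:
  68.0.0.0/8 (68.0.0.0 - 68.255.255.255) -> ge-0/0/12
  68.128.0.0/9 (68.128.0.0 - 68.255.255.255) -> ge-0/0/4
  68.192.0.0/10 (68.192.0.0 - 68.255.255.255) -> ge-0/0/8
  68.192.0.0/11 (68.192.0.0 - 68.223.255.255) -> ge-0/0/1
  68.192.0.0/13 (68.192.0.0 - 68.199.255.255) -> ge-0/0/10
More-specific entries that do NOT match:
  68.194.119.112/28 (68.194.119.112 - 68.194.119.127) does not contain 68.194.119.246
  68.194.119.64/26 (68.194.119.64 - 68.194.119.127) does not contain 68.194.119.246
  68.194.87.128/25 (68.194.87.128 - 68.194.87.255) does not contain 68.194.119.246
  68.194.118.0/24 (68.194.118.0 - 68.194.118.255) does not contain 68.194.119.246
  68.194.80.0/21 (68.194.80.0 - 68.194.87.255) does not contain 68.194.119.246
  68.194.120.0/21 (68.194.120.0 - 68.194.127.255) does not contain 68.194.119.246
  68.194.80.0/20 (68.194.80.0 - 68.194.95.255) does not contain 68.194.119.246
  68.195.64.0/18 (68.195.64.0 - 68.195.127.255) does not contain 68.194.119.246
Longest matching prefix is /13 -> interface ge-0/0/10.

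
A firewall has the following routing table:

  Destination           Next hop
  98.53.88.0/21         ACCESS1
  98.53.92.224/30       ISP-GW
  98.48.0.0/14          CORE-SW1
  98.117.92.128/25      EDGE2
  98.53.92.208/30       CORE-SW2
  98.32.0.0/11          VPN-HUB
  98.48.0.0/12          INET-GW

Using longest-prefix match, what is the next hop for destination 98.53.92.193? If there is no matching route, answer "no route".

ACCESS1

Routes whose prefix contains 98.53.92.193:
  98.32.0.0/11 (98.32.0.0 - 98.63.255.255) -> VPN-HUB
  98.48.0.0/12 (98.48.0.0 - 98.63.255.255) -> INET-GW
  98.53.88.0/21 (98.53.88.0 - 98.53.95.255) -> ACCESS1
More-specific entries that do NOT match:
  98.53.92.224/30 (98.53.92.224 - 98.53.92.227) does not contain 98.53.92.193
  98.53.92.208/30 (98.53.92.208 - 98.53.92.211) does not contain 98.53.92.193
  98.117.92.128/25 (98.117.92.128 - 98.117.92.255) does not contain 98.53.92.193
Longest matching prefix is /21 -> next hop ACCESS1.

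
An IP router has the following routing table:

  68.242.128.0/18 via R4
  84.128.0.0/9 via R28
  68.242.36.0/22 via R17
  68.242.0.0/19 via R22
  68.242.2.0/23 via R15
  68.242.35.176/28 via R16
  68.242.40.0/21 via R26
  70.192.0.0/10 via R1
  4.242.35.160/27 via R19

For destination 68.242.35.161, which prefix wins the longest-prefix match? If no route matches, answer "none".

68.242.35.161 is outside every listed prefix and there is no default route.

none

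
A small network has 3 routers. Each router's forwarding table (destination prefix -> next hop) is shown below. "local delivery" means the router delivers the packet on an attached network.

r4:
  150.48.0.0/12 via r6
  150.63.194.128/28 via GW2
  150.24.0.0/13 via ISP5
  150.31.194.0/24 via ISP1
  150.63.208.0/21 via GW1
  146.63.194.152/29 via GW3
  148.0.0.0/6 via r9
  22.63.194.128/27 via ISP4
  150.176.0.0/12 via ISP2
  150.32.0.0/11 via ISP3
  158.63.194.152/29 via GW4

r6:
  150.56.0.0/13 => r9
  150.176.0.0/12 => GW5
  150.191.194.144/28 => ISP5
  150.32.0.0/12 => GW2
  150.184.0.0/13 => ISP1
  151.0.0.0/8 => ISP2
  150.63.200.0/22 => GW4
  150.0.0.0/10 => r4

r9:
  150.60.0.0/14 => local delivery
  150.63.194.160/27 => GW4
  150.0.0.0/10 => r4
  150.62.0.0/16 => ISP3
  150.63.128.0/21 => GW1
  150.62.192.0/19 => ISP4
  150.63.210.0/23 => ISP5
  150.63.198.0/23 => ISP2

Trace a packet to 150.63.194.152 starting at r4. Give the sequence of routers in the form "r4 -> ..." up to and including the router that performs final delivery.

At r4: longest match for 150.63.194.152 is 150.48.0.0/12 -> r6
At r6: longest match for 150.63.194.152 is 150.56.0.0/13 -> r9
At r9: longest match for 150.63.194.152 is 150.60.0.0/14 -> local delivery

r4 -> r6 -> r9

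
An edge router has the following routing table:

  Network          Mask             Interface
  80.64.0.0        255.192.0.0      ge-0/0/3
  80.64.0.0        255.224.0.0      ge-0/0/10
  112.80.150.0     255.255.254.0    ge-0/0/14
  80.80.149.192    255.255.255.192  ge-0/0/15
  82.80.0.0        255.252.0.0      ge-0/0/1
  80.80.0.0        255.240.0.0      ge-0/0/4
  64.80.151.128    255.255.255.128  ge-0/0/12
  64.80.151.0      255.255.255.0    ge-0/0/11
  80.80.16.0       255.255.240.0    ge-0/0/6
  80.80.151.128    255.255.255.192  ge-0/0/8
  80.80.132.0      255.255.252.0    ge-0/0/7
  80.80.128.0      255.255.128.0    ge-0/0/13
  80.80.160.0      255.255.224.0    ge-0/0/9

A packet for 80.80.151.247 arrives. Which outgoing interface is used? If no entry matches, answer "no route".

ge-0/0/13

Routes whose prefix contains 80.80.151.247:
  80.64.0.0/10 (80.64.0.0 - 80.127.255.255) -> ge-0/0/3
  80.64.0.0/11 (80.64.0.0 - 80.95.255.255) -> ge-0/0/10
  80.80.0.0/12 (80.80.0.0 - 80.95.255.255) -> ge-0/0/4
  80.80.128.0/17 (80.80.128.0 - 80.80.255.255) -> ge-0/0/13
More-specific entries that do NOT match:
  80.80.149.192/26 (80.80.149.192 - 80.80.149.255) does not contain 80.80.151.247
  80.80.151.128/26 (80.80.151.128 - 80.80.151.191) does not contain 80.80.151.247
  64.80.151.128/25 (64.80.151.128 - 64.80.151.255) does not contain 80.80.151.247
  64.80.151.0/24 (64.80.151.0 - 64.80.151.255) does not contain 80.80.151.247
  112.80.150.0/23 (112.80.150.0 - 112.80.151.255) does not contain 80.80.151.247
  80.80.132.0/22 (80.80.132.0 - 80.80.135.255) does not contain 80.80.151.247
  80.80.16.0/20 (80.80.16.0 - 80.80.31.255) does not contain 80.80.151.247
  80.80.160.0/19 (80.80.160.0 - 80.80.191.255) does not contain 80.80.151.247
Longest matching prefix is /17 -> interface ge-0/0/13.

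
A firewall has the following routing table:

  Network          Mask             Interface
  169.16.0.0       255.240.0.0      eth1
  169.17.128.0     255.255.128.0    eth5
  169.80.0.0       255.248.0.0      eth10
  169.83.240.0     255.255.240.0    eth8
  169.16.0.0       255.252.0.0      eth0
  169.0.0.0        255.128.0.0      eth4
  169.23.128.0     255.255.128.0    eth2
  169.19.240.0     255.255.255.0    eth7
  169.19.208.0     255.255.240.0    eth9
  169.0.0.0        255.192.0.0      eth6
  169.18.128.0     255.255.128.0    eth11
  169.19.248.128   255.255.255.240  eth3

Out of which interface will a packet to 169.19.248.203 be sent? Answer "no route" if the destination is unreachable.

Routes whose prefix contains 169.19.248.203:
  169.0.0.0/9 (169.0.0.0 - 169.127.255.255) -> eth4
  169.0.0.0/10 (169.0.0.0 - 169.63.255.255) -> eth6
  169.16.0.0/12 (169.16.0.0 - 169.31.255.255) -> eth1
  169.16.0.0/14 (169.16.0.0 - 169.19.255.255) -> eth0
More-specific entries that do NOT match:
  169.19.248.128/28 (169.19.248.128 - 169.19.248.143) does not contain 169.19.248.203
  169.19.240.0/24 (169.19.240.0 - 169.19.240.255) does not contain 169.19.248.203
  169.83.240.0/20 (169.83.240.0 - 169.83.255.255) does not contain 169.19.248.203
  169.19.208.0/20 (169.19.208.0 - 169.19.223.255) does not contain 169.19.248.203
  169.17.128.0/17 (169.17.128.0 - 169.17.255.255) does not contain 169.19.248.203
  169.23.128.0/17 (169.23.128.0 - 169.23.255.255) does not contain 169.19.248.203
  169.18.128.0/17 (169.18.128.0 - 169.18.255.255) does not contain 169.19.248.203
Longest matching prefix is /14 -> interface eth0.

eth0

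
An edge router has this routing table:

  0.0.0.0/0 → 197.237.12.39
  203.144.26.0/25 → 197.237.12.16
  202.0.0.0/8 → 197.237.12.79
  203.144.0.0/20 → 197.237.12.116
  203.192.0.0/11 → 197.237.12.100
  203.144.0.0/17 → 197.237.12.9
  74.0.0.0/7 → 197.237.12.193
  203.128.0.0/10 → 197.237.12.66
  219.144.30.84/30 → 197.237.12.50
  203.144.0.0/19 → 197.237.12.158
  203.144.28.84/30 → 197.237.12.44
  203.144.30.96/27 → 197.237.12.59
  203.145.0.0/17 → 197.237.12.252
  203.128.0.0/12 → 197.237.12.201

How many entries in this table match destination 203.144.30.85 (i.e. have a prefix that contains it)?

4

Prefixes containing 203.144.30.85:
  0.0.0.0/0 (default, matches everything)
  203.128.0.0/10 (203.128.0.0 - 203.191.255.255)
  203.144.0.0/17 (203.144.0.0 - 203.144.127.255)
  203.144.0.0/19 (203.144.0.0 - 203.144.31.255)
Total matching entries: 4.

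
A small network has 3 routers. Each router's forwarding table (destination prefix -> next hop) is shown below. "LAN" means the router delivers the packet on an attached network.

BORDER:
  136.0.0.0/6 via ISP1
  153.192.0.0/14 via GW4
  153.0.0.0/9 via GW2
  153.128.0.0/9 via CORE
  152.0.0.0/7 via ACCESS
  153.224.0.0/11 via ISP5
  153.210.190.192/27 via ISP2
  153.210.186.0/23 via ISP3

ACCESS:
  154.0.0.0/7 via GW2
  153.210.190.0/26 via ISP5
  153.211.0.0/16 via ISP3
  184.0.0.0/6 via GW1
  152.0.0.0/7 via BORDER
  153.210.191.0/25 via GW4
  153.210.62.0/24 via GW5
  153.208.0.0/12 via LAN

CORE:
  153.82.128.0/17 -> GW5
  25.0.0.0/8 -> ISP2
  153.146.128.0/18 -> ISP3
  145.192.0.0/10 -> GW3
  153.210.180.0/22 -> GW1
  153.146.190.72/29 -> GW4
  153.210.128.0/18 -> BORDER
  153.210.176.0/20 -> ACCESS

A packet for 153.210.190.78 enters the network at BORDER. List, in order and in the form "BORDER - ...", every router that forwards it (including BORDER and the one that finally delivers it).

BORDER - CORE - ACCESS

At BORDER: longest match for 153.210.190.78 is 153.128.0.0/9 -> CORE
At CORE: longest match for 153.210.190.78 is 153.210.176.0/20 -> ACCESS
At ACCESS: longest match for 153.210.190.78 is 153.208.0.0/12 -> LAN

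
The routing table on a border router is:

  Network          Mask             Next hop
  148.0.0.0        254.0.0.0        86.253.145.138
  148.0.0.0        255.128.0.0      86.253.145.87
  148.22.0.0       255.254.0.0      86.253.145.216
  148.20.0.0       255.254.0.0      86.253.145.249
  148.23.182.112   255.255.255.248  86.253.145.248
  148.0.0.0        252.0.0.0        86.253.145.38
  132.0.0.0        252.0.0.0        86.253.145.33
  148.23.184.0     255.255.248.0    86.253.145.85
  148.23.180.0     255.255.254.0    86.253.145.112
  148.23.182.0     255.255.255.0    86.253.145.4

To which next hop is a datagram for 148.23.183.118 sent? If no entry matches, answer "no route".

Routes whose prefix contains 148.23.183.118:
  148.0.0.0/6 (148.0.0.0 - 151.255.255.255) -> 86.253.145.38
  148.0.0.0/7 (148.0.0.0 - 149.255.255.255) -> 86.253.145.138
  148.0.0.0/9 (148.0.0.0 - 148.127.255.255) -> 86.253.145.87
  148.22.0.0/15 (148.22.0.0 - 148.23.255.255) -> 86.253.145.216
More-specific entries that do NOT match:
  148.23.182.112/29 (148.23.182.112 - 148.23.182.119) does not contain 148.23.183.118
  148.23.182.0/24 (148.23.182.0 - 148.23.182.255) does not contain 148.23.183.118
  148.23.180.0/23 (148.23.180.0 - 148.23.181.255) does not contain 148.23.183.118
  148.23.184.0/21 (148.23.184.0 - 148.23.191.255) does not contain 148.23.183.118
Longest matching prefix is /15 -> next hop 86.253.145.216.

86.253.145.216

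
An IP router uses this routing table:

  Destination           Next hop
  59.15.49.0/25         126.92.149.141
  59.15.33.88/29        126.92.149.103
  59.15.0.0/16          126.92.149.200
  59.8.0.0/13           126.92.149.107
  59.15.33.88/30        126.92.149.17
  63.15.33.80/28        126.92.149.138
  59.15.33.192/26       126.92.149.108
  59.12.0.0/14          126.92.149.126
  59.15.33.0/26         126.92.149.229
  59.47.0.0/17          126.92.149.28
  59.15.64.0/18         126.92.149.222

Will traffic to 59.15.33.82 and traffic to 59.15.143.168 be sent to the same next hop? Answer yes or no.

yes

59.15.33.82: longest match 59.15.0.0/16 -> 126.92.149.200
59.15.143.168: longest match 59.15.0.0/16 -> 126.92.149.200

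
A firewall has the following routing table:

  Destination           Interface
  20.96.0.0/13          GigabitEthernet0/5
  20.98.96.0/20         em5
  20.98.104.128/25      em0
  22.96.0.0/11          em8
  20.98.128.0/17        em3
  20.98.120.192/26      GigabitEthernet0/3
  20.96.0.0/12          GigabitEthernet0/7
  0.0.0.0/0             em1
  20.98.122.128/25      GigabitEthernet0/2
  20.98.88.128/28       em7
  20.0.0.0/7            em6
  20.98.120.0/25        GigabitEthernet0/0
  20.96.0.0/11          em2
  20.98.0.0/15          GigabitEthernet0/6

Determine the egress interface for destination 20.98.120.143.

GigabitEthernet0/6

Routes whose prefix contains 20.98.120.143:
  0.0.0.0/0 (default, matches everything) -> em1
  20.0.0.0/7 (20.0.0.0 - 21.255.255.255) -> em6
  20.96.0.0/11 (20.96.0.0 - 20.127.255.255) -> em2
  20.96.0.0/12 (20.96.0.0 - 20.111.255.255) -> GigabitEthernet0/7
  20.96.0.0/13 (20.96.0.0 - 20.103.255.255) -> GigabitEthernet0/5
  20.98.0.0/15 (20.98.0.0 - 20.99.255.255) -> GigabitEthernet0/6
More-specific entries that do NOT match:
  20.98.88.128/28 (20.98.88.128 - 20.98.88.143) does not contain 20.98.120.143
  20.98.120.192/26 (20.98.120.192 - 20.98.120.255) does not contain 20.98.120.143
  20.98.104.128/25 (20.98.104.128 - 20.98.104.255) does not contain 20.98.120.143
  20.98.122.128/25 (20.98.122.128 - 20.98.122.255) does not contain 20.98.120.143
  20.98.120.0/25 (20.98.120.0 - 20.98.120.127) does not contain 20.98.120.143
  20.98.96.0/20 (20.98.96.0 - 20.98.111.255) does not contain 20.98.120.143
  20.98.128.0/17 (20.98.128.0 - 20.98.255.255) does not contain 20.98.120.143
Longest matching prefix is /15 -> interface GigabitEthernet0/6.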